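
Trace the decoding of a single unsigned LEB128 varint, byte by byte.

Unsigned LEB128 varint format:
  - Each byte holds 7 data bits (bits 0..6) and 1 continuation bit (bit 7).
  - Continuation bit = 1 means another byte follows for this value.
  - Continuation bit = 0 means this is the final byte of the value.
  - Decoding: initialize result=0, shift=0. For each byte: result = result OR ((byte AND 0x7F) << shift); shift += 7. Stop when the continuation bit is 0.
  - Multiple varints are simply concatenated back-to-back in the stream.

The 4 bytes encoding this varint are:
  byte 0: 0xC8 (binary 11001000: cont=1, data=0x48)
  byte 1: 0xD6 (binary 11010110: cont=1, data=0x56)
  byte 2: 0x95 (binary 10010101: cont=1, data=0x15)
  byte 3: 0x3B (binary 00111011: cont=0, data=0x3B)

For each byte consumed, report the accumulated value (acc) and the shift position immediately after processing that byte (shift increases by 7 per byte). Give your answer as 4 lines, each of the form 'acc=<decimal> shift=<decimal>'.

byte 0=0xC8: payload=0x48=72, contrib = 72<<0 = 72; acc -> 72, shift -> 7
byte 1=0xD6: payload=0x56=86, contrib = 86<<7 = 11008; acc -> 11080, shift -> 14
byte 2=0x95: payload=0x15=21, contrib = 21<<14 = 344064; acc -> 355144, shift -> 21
byte 3=0x3B: payload=0x3B=59, contrib = 59<<21 = 123731968; acc -> 124087112, shift -> 28

Answer: acc=72 shift=7
acc=11080 shift=14
acc=355144 shift=21
acc=124087112 shift=28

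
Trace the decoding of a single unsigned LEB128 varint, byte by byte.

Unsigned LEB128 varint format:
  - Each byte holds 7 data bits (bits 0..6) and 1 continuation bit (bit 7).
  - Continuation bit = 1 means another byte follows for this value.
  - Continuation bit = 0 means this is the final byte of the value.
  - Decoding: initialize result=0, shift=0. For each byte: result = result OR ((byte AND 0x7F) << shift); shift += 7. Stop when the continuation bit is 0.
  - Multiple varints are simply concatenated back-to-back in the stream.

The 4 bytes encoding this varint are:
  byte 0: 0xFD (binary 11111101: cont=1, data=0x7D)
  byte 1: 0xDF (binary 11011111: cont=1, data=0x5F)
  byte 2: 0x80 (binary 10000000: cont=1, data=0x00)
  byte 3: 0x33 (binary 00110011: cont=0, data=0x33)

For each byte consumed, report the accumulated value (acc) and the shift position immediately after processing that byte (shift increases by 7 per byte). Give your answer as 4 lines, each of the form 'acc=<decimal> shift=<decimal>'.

Answer: acc=125 shift=7
acc=12285 shift=14
acc=12285 shift=21
acc=106967037 shift=28

Derivation:
byte 0=0xFD: payload=0x7D=125, contrib = 125<<0 = 125; acc -> 125, shift -> 7
byte 1=0xDF: payload=0x5F=95, contrib = 95<<7 = 12160; acc -> 12285, shift -> 14
byte 2=0x80: payload=0x00=0, contrib = 0<<14 = 0; acc -> 12285, shift -> 21
byte 3=0x33: payload=0x33=51, contrib = 51<<21 = 106954752; acc -> 106967037, shift -> 28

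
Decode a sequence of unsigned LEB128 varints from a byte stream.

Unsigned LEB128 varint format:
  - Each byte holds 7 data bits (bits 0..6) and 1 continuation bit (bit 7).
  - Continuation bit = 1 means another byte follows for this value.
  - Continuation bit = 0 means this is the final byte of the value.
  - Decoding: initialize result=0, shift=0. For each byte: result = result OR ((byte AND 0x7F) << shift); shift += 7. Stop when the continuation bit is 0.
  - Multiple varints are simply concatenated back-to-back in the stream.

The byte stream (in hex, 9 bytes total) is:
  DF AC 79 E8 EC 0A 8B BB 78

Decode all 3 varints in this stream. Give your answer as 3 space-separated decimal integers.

  byte[0]=0xDF cont=1 payload=0x5F=95: acc |= 95<<0 -> acc=95 shift=7
  byte[1]=0xAC cont=1 payload=0x2C=44: acc |= 44<<7 -> acc=5727 shift=14
  byte[2]=0x79 cont=0 payload=0x79=121: acc |= 121<<14 -> acc=1988191 shift=21 [end]
Varint 1: bytes[0:3] = DF AC 79 -> value 1988191 (3 byte(s))
  byte[3]=0xE8 cont=1 payload=0x68=104: acc |= 104<<0 -> acc=104 shift=7
  byte[4]=0xEC cont=1 payload=0x6C=108: acc |= 108<<7 -> acc=13928 shift=14
  byte[5]=0x0A cont=0 payload=0x0A=10: acc |= 10<<14 -> acc=177768 shift=21 [end]
Varint 2: bytes[3:6] = E8 EC 0A -> value 177768 (3 byte(s))
  byte[6]=0x8B cont=1 payload=0x0B=11: acc |= 11<<0 -> acc=11 shift=7
  byte[7]=0xBB cont=1 payload=0x3B=59: acc |= 59<<7 -> acc=7563 shift=14
  byte[8]=0x78 cont=0 payload=0x78=120: acc |= 120<<14 -> acc=1973643 shift=21 [end]
Varint 3: bytes[6:9] = 8B BB 78 -> value 1973643 (3 byte(s))

Answer: 1988191 177768 1973643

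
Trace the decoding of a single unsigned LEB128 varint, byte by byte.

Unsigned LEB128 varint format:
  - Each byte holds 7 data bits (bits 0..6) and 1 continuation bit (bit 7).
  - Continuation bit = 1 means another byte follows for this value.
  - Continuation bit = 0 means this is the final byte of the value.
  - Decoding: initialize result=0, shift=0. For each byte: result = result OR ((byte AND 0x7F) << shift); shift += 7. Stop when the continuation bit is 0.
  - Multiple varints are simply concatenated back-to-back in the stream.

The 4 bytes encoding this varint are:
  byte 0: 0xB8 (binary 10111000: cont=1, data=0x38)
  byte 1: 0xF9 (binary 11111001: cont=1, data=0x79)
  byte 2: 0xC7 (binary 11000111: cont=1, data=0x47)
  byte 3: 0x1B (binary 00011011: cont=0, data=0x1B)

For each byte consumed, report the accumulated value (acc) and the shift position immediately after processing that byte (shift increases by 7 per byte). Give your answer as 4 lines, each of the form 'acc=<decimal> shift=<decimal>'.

Answer: acc=56 shift=7
acc=15544 shift=14
acc=1178808 shift=21
acc=57801912 shift=28

Derivation:
byte 0=0xB8: payload=0x38=56, contrib = 56<<0 = 56; acc -> 56, shift -> 7
byte 1=0xF9: payload=0x79=121, contrib = 121<<7 = 15488; acc -> 15544, shift -> 14
byte 2=0xC7: payload=0x47=71, contrib = 71<<14 = 1163264; acc -> 1178808, shift -> 21
byte 3=0x1B: payload=0x1B=27, contrib = 27<<21 = 56623104; acc -> 57801912, shift -> 28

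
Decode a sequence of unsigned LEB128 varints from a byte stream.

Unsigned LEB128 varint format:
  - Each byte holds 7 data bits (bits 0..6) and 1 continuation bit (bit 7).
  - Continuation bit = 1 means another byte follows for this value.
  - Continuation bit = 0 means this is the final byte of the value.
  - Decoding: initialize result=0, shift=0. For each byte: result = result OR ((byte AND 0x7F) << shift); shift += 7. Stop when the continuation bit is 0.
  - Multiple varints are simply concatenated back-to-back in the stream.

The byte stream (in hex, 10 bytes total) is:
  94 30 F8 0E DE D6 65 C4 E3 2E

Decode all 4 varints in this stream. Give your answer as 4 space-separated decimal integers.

Answer: 6164 1912 1665886 766404

Derivation:
  byte[0]=0x94 cont=1 payload=0x14=20: acc |= 20<<0 -> acc=20 shift=7
  byte[1]=0x30 cont=0 payload=0x30=48: acc |= 48<<7 -> acc=6164 shift=14 [end]
Varint 1: bytes[0:2] = 94 30 -> value 6164 (2 byte(s))
  byte[2]=0xF8 cont=1 payload=0x78=120: acc |= 120<<0 -> acc=120 shift=7
  byte[3]=0x0E cont=0 payload=0x0E=14: acc |= 14<<7 -> acc=1912 shift=14 [end]
Varint 2: bytes[2:4] = F8 0E -> value 1912 (2 byte(s))
  byte[4]=0xDE cont=1 payload=0x5E=94: acc |= 94<<0 -> acc=94 shift=7
  byte[5]=0xD6 cont=1 payload=0x56=86: acc |= 86<<7 -> acc=11102 shift=14
  byte[6]=0x65 cont=0 payload=0x65=101: acc |= 101<<14 -> acc=1665886 shift=21 [end]
Varint 3: bytes[4:7] = DE D6 65 -> value 1665886 (3 byte(s))
  byte[7]=0xC4 cont=1 payload=0x44=68: acc |= 68<<0 -> acc=68 shift=7
  byte[8]=0xE3 cont=1 payload=0x63=99: acc |= 99<<7 -> acc=12740 shift=14
  byte[9]=0x2E cont=0 payload=0x2E=46: acc |= 46<<14 -> acc=766404 shift=21 [end]
Varint 4: bytes[7:10] = C4 E3 2E -> value 766404 (3 byte(s))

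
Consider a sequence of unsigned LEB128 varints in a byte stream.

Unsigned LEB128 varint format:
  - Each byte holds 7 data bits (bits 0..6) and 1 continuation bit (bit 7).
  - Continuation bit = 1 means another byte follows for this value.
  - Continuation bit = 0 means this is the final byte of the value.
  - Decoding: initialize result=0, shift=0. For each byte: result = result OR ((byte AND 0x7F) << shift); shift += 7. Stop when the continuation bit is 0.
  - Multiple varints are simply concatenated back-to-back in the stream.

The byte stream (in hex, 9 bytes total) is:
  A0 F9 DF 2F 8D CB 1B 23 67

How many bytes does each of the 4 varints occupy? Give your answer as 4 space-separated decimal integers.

  byte[0]=0xA0 cont=1 payload=0x20=32: acc |= 32<<0 -> acc=32 shift=7
  byte[1]=0xF9 cont=1 payload=0x79=121: acc |= 121<<7 -> acc=15520 shift=14
  byte[2]=0xDF cont=1 payload=0x5F=95: acc |= 95<<14 -> acc=1572000 shift=21
  byte[3]=0x2F cont=0 payload=0x2F=47: acc |= 47<<21 -> acc=100138144 shift=28 [end]
Varint 1: bytes[0:4] = A0 F9 DF 2F -> value 100138144 (4 byte(s))
  byte[4]=0x8D cont=1 payload=0x0D=13: acc |= 13<<0 -> acc=13 shift=7
  byte[5]=0xCB cont=1 payload=0x4B=75: acc |= 75<<7 -> acc=9613 shift=14
  byte[6]=0x1B cont=0 payload=0x1B=27: acc |= 27<<14 -> acc=451981 shift=21 [end]
Varint 2: bytes[4:7] = 8D CB 1B -> value 451981 (3 byte(s))
  byte[7]=0x23 cont=0 payload=0x23=35: acc |= 35<<0 -> acc=35 shift=7 [end]
Varint 3: bytes[7:8] = 23 -> value 35 (1 byte(s))
  byte[8]=0x67 cont=0 payload=0x67=103: acc |= 103<<0 -> acc=103 shift=7 [end]
Varint 4: bytes[8:9] = 67 -> value 103 (1 byte(s))

Answer: 4 3 1 1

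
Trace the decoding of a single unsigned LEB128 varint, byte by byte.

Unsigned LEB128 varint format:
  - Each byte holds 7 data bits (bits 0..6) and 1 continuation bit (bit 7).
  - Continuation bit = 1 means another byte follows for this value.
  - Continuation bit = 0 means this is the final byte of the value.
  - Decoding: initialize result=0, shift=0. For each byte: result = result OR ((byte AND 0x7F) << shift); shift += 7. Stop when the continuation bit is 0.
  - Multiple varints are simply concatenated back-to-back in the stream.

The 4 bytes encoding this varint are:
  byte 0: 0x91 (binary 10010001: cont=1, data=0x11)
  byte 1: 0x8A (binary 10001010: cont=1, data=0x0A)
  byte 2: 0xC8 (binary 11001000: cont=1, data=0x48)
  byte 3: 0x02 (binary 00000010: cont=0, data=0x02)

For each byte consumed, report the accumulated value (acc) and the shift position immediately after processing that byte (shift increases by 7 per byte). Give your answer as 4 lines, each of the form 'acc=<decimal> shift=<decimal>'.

Answer: acc=17 shift=7
acc=1297 shift=14
acc=1180945 shift=21
acc=5375249 shift=28

Derivation:
byte 0=0x91: payload=0x11=17, contrib = 17<<0 = 17; acc -> 17, shift -> 7
byte 1=0x8A: payload=0x0A=10, contrib = 10<<7 = 1280; acc -> 1297, shift -> 14
byte 2=0xC8: payload=0x48=72, contrib = 72<<14 = 1179648; acc -> 1180945, shift -> 21
byte 3=0x02: payload=0x02=2, contrib = 2<<21 = 4194304; acc -> 5375249, shift -> 28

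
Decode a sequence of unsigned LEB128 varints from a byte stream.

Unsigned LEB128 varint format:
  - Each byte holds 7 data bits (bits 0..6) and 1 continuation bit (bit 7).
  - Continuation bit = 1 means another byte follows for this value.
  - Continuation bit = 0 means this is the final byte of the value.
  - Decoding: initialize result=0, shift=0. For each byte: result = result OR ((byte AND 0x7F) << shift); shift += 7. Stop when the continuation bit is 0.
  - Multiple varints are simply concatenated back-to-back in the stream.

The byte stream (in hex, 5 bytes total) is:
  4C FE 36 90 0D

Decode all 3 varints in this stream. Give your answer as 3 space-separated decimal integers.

  byte[0]=0x4C cont=0 payload=0x4C=76: acc |= 76<<0 -> acc=76 shift=7 [end]
Varint 1: bytes[0:1] = 4C -> value 76 (1 byte(s))
  byte[1]=0xFE cont=1 payload=0x7E=126: acc |= 126<<0 -> acc=126 shift=7
  byte[2]=0x36 cont=0 payload=0x36=54: acc |= 54<<7 -> acc=7038 shift=14 [end]
Varint 2: bytes[1:3] = FE 36 -> value 7038 (2 byte(s))
  byte[3]=0x90 cont=1 payload=0x10=16: acc |= 16<<0 -> acc=16 shift=7
  byte[4]=0x0D cont=0 payload=0x0D=13: acc |= 13<<7 -> acc=1680 shift=14 [end]
Varint 3: bytes[3:5] = 90 0D -> value 1680 (2 byte(s))

Answer: 76 7038 1680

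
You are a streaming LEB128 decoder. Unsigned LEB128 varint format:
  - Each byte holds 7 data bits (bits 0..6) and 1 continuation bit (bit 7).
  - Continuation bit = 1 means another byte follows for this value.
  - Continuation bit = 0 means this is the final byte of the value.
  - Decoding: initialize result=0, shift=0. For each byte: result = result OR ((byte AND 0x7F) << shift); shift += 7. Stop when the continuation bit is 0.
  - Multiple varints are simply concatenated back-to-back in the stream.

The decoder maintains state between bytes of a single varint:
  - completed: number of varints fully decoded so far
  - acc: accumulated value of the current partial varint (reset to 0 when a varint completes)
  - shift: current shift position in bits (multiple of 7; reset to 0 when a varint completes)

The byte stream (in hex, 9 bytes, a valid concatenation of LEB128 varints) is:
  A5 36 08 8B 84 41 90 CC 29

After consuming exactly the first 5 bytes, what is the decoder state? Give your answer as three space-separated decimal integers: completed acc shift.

Answer: 2 523 14

Derivation:
byte[0]=0xA5 cont=1 payload=0x25: acc |= 37<<0 -> completed=0 acc=37 shift=7
byte[1]=0x36 cont=0 payload=0x36: varint #1 complete (value=6949); reset -> completed=1 acc=0 shift=0
byte[2]=0x08 cont=0 payload=0x08: varint #2 complete (value=8); reset -> completed=2 acc=0 shift=0
byte[3]=0x8B cont=1 payload=0x0B: acc |= 11<<0 -> completed=2 acc=11 shift=7
byte[4]=0x84 cont=1 payload=0x04: acc |= 4<<7 -> completed=2 acc=523 shift=14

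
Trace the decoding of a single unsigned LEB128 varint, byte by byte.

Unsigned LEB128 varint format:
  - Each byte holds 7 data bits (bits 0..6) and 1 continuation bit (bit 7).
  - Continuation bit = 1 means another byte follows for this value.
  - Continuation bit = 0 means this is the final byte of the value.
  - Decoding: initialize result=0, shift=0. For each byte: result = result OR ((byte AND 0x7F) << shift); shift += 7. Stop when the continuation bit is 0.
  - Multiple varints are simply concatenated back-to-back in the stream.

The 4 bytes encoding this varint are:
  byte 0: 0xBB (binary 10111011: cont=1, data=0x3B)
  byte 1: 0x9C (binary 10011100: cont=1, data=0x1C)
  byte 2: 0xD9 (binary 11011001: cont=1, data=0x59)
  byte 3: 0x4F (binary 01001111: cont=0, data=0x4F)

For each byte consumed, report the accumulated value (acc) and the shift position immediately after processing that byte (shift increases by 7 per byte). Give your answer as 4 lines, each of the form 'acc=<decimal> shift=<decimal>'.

Answer: acc=59 shift=7
acc=3643 shift=14
acc=1461819 shift=21
acc=167136827 shift=28

Derivation:
byte 0=0xBB: payload=0x3B=59, contrib = 59<<0 = 59; acc -> 59, shift -> 7
byte 1=0x9C: payload=0x1C=28, contrib = 28<<7 = 3584; acc -> 3643, shift -> 14
byte 2=0xD9: payload=0x59=89, contrib = 89<<14 = 1458176; acc -> 1461819, shift -> 21
byte 3=0x4F: payload=0x4F=79, contrib = 79<<21 = 165675008; acc -> 167136827, shift -> 28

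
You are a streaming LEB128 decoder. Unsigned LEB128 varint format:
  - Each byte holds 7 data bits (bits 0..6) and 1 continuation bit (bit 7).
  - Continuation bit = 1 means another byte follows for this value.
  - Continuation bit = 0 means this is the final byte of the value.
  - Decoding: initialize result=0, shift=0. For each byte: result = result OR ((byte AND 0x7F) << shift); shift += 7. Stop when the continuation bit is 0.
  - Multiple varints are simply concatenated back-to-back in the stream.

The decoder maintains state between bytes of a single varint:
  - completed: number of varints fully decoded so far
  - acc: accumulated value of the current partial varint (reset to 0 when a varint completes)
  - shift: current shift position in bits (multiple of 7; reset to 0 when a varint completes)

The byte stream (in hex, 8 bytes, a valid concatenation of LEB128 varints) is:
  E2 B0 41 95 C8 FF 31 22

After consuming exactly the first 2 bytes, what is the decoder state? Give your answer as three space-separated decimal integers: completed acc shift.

byte[0]=0xE2 cont=1 payload=0x62: acc |= 98<<0 -> completed=0 acc=98 shift=7
byte[1]=0xB0 cont=1 payload=0x30: acc |= 48<<7 -> completed=0 acc=6242 shift=14

Answer: 0 6242 14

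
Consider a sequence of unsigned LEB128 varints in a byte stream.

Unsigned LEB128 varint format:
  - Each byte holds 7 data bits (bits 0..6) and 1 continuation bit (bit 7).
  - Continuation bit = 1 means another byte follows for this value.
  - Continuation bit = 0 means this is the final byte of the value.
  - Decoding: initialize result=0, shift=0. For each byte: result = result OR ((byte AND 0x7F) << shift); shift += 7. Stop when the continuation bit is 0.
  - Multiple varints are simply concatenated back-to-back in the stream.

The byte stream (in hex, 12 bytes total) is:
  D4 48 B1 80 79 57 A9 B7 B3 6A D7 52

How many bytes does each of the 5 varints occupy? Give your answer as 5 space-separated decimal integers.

Answer: 2 3 1 4 2

Derivation:
  byte[0]=0xD4 cont=1 payload=0x54=84: acc |= 84<<0 -> acc=84 shift=7
  byte[1]=0x48 cont=0 payload=0x48=72: acc |= 72<<7 -> acc=9300 shift=14 [end]
Varint 1: bytes[0:2] = D4 48 -> value 9300 (2 byte(s))
  byte[2]=0xB1 cont=1 payload=0x31=49: acc |= 49<<0 -> acc=49 shift=7
  byte[3]=0x80 cont=1 payload=0x00=0: acc |= 0<<7 -> acc=49 shift=14
  byte[4]=0x79 cont=0 payload=0x79=121: acc |= 121<<14 -> acc=1982513 shift=21 [end]
Varint 2: bytes[2:5] = B1 80 79 -> value 1982513 (3 byte(s))
  byte[5]=0x57 cont=0 payload=0x57=87: acc |= 87<<0 -> acc=87 shift=7 [end]
Varint 3: bytes[5:6] = 57 -> value 87 (1 byte(s))
  byte[6]=0xA9 cont=1 payload=0x29=41: acc |= 41<<0 -> acc=41 shift=7
  byte[7]=0xB7 cont=1 payload=0x37=55: acc |= 55<<7 -> acc=7081 shift=14
  byte[8]=0xB3 cont=1 payload=0x33=51: acc |= 51<<14 -> acc=842665 shift=21
  byte[9]=0x6A cont=0 payload=0x6A=106: acc |= 106<<21 -> acc=223140777 shift=28 [end]
Varint 4: bytes[6:10] = A9 B7 B3 6A -> value 223140777 (4 byte(s))
  byte[10]=0xD7 cont=1 payload=0x57=87: acc |= 87<<0 -> acc=87 shift=7
  byte[11]=0x52 cont=0 payload=0x52=82: acc |= 82<<7 -> acc=10583 shift=14 [end]
Varint 5: bytes[10:12] = D7 52 -> value 10583 (2 byte(s))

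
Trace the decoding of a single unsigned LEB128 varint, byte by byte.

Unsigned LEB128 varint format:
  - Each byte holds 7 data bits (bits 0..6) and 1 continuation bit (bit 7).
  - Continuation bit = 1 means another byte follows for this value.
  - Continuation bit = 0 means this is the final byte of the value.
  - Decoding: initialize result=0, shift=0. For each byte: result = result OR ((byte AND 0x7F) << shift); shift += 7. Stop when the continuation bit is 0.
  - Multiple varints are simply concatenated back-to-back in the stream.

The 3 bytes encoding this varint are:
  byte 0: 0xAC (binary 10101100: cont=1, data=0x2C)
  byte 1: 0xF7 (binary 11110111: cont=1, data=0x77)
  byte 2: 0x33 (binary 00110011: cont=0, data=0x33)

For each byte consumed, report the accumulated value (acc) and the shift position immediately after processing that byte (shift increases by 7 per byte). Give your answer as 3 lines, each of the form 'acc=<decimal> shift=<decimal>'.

byte 0=0xAC: payload=0x2C=44, contrib = 44<<0 = 44; acc -> 44, shift -> 7
byte 1=0xF7: payload=0x77=119, contrib = 119<<7 = 15232; acc -> 15276, shift -> 14
byte 2=0x33: payload=0x33=51, contrib = 51<<14 = 835584; acc -> 850860, shift -> 21

Answer: acc=44 shift=7
acc=15276 shift=14
acc=850860 shift=21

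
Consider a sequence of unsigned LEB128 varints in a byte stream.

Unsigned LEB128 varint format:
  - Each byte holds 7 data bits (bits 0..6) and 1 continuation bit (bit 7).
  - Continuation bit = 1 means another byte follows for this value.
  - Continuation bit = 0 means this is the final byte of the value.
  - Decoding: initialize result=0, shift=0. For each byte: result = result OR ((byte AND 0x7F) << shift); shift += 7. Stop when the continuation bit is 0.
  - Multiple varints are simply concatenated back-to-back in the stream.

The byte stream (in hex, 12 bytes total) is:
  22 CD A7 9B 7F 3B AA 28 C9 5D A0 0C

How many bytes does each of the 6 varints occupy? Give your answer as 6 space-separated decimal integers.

  byte[0]=0x22 cont=0 payload=0x22=34: acc |= 34<<0 -> acc=34 shift=7 [end]
Varint 1: bytes[0:1] = 22 -> value 34 (1 byte(s))
  byte[1]=0xCD cont=1 payload=0x4D=77: acc |= 77<<0 -> acc=77 shift=7
  byte[2]=0xA7 cont=1 payload=0x27=39: acc |= 39<<7 -> acc=5069 shift=14
  byte[3]=0x9B cont=1 payload=0x1B=27: acc |= 27<<14 -> acc=447437 shift=21
  byte[4]=0x7F cont=0 payload=0x7F=127: acc |= 127<<21 -> acc=266785741 shift=28 [end]
Varint 2: bytes[1:5] = CD A7 9B 7F -> value 266785741 (4 byte(s))
  byte[5]=0x3B cont=0 payload=0x3B=59: acc |= 59<<0 -> acc=59 shift=7 [end]
Varint 3: bytes[5:6] = 3B -> value 59 (1 byte(s))
  byte[6]=0xAA cont=1 payload=0x2A=42: acc |= 42<<0 -> acc=42 shift=7
  byte[7]=0x28 cont=0 payload=0x28=40: acc |= 40<<7 -> acc=5162 shift=14 [end]
Varint 4: bytes[6:8] = AA 28 -> value 5162 (2 byte(s))
  byte[8]=0xC9 cont=1 payload=0x49=73: acc |= 73<<0 -> acc=73 shift=7
  byte[9]=0x5D cont=0 payload=0x5D=93: acc |= 93<<7 -> acc=11977 shift=14 [end]
Varint 5: bytes[8:10] = C9 5D -> value 11977 (2 byte(s))
  byte[10]=0xA0 cont=1 payload=0x20=32: acc |= 32<<0 -> acc=32 shift=7
  byte[11]=0x0C cont=0 payload=0x0C=12: acc |= 12<<7 -> acc=1568 shift=14 [end]
Varint 6: bytes[10:12] = A0 0C -> value 1568 (2 byte(s))

Answer: 1 4 1 2 2 2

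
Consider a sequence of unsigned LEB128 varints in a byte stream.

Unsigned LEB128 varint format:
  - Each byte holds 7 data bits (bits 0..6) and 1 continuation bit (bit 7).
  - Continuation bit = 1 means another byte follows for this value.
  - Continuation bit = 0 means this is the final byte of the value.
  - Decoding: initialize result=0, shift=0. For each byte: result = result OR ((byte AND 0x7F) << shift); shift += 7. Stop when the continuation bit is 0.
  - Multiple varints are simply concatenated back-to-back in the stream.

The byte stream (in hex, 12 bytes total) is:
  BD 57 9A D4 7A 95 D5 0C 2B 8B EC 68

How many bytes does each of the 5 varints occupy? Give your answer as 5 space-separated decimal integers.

  byte[0]=0xBD cont=1 payload=0x3D=61: acc |= 61<<0 -> acc=61 shift=7
  byte[1]=0x57 cont=0 payload=0x57=87: acc |= 87<<7 -> acc=11197 shift=14 [end]
Varint 1: bytes[0:2] = BD 57 -> value 11197 (2 byte(s))
  byte[2]=0x9A cont=1 payload=0x1A=26: acc |= 26<<0 -> acc=26 shift=7
  byte[3]=0xD4 cont=1 payload=0x54=84: acc |= 84<<7 -> acc=10778 shift=14
  byte[4]=0x7A cont=0 payload=0x7A=122: acc |= 122<<14 -> acc=2009626 shift=21 [end]
Varint 2: bytes[2:5] = 9A D4 7A -> value 2009626 (3 byte(s))
  byte[5]=0x95 cont=1 payload=0x15=21: acc |= 21<<0 -> acc=21 shift=7
  byte[6]=0xD5 cont=1 payload=0x55=85: acc |= 85<<7 -> acc=10901 shift=14
  byte[7]=0x0C cont=0 payload=0x0C=12: acc |= 12<<14 -> acc=207509 shift=21 [end]
Varint 3: bytes[5:8] = 95 D5 0C -> value 207509 (3 byte(s))
  byte[8]=0x2B cont=0 payload=0x2B=43: acc |= 43<<0 -> acc=43 shift=7 [end]
Varint 4: bytes[8:9] = 2B -> value 43 (1 byte(s))
  byte[9]=0x8B cont=1 payload=0x0B=11: acc |= 11<<0 -> acc=11 shift=7
  byte[10]=0xEC cont=1 payload=0x6C=108: acc |= 108<<7 -> acc=13835 shift=14
  byte[11]=0x68 cont=0 payload=0x68=104: acc |= 104<<14 -> acc=1717771 shift=21 [end]
Varint 5: bytes[9:12] = 8B EC 68 -> value 1717771 (3 byte(s))

Answer: 2 3 3 1 3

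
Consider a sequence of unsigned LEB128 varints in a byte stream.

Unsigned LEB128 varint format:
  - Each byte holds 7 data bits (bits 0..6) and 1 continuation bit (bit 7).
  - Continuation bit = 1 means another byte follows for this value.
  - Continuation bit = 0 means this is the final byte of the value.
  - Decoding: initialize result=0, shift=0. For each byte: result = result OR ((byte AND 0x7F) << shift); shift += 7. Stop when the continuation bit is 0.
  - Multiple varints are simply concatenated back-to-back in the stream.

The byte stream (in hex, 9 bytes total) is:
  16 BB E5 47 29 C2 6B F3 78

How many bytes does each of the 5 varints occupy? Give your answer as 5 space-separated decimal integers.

Answer: 1 3 1 2 2

Derivation:
  byte[0]=0x16 cont=0 payload=0x16=22: acc |= 22<<0 -> acc=22 shift=7 [end]
Varint 1: bytes[0:1] = 16 -> value 22 (1 byte(s))
  byte[1]=0xBB cont=1 payload=0x3B=59: acc |= 59<<0 -> acc=59 shift=7
  byte[2]=0xE5 cont=1 payload=0x65=101: acc |= 101<<7 -> acc=12987 shift=14
  byte[3]=0x47 cont=0 payload=0x47=71: acc |= 71<<14 -> acc=1176251 shift=21 [end]
Varint 2: bytes[1:4] = BB E5 47 -> value 1176251 (3 byte(s))
  byte[4]=0x29 cont=0 payload=0x29=41: acc |= 41<<0 -> acc=41 shift=7 [end]
Varint 3: bytes[4:5] = 29 -> value 41 (1 byte(s))
  byte[5]=0xC2 cont=1 payload=0x42=66: acc |= 66<<0 -> acc=66 shift=7
  byte[6]=0x6B cont=0 payload=0x6B=107: acc |= 107<<7 -> acc=13762 shift=14 [end]
Varint 4: bytes[5:7] = C2 6B -> value 13762 (2 byte(s))
  byte[7]=0xF3 cont=1 payload=0x73=115: acc |= 115<<0 -> acc=115 shift=7
  byte[8]=0x78 cont=0 payload=0x78=120: acc |= 120<<7 -> acc=15475 shift=14 [end]
Varint 5: bytes[7:9] = F3 78 -> value 15475 (2 byte(s))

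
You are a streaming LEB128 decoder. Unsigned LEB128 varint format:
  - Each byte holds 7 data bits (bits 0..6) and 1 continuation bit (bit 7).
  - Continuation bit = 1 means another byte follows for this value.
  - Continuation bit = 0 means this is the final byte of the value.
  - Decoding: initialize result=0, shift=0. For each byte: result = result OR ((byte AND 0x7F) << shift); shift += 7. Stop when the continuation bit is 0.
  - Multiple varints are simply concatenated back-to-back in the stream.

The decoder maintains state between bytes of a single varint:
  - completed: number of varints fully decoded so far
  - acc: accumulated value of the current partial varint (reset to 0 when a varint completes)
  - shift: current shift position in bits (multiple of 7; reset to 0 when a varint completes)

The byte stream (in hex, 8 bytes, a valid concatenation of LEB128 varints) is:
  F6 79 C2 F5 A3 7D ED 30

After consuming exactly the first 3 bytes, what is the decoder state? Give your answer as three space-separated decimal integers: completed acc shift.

Answer: 1 66 7

Derivation:
byte[0]=0xF6 cont=1 payload=0x76: acc |= 118<<0 -> completed=0 acc=118 shift=7
byte[1]=0x79 cont=0 payload=0x79: varint #1 complete (value=15606); reset -> completed=1 acc=0 shift=0
byte[2]=0xC2 cont=1 payload=0x42: acc |= 66<<0 -> completed=1 acc=66 shift=7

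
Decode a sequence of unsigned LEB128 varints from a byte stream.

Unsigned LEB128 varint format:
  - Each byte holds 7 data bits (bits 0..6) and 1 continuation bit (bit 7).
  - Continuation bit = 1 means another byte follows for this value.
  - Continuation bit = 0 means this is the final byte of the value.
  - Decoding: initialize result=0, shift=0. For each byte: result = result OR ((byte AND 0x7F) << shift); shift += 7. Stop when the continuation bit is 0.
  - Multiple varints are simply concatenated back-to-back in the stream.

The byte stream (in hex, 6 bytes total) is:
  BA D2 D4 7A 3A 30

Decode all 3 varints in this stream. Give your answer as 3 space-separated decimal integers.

  byte[0]=0xBA cont=1 payload=0x3A=58: acc |= 58<<0 -> acc=58 shift=7
  byte[1]=0xD2 cont=1 payload=0x52=82: acc |= 82<<7 -> acc=10554 shift=14
  byte[2]=0xD4 cont=1 payload=0x54=84: acc |= 84<<14 -> acc=1386810 shift=21
  byte[3]=0x7A cont=0 payload=0x7A=122: acc |= 122<<21 -> acc=257239354 shift=28 [end]
Varint 1: bytes[0:4] = BA D2 D4 7A -> value 257239354 (4 byte(s))
  byte[4]=0x3A cont=0 payload=0x3A=58: acc |= 58<<0 -> acc=58 shift=7 [end]
Varint 2: bytes[4:5] = 3A -> value 58 (1 byte(s))
  byte[5]=0x30 cont=0 payload=0x30=48: acc |= 48<<0 -> acc=48 shift=7 [end]
Varint 3: bytes[5:6] = 30 -> value 48 (1 byte(s))

Answer: 257239354 58 48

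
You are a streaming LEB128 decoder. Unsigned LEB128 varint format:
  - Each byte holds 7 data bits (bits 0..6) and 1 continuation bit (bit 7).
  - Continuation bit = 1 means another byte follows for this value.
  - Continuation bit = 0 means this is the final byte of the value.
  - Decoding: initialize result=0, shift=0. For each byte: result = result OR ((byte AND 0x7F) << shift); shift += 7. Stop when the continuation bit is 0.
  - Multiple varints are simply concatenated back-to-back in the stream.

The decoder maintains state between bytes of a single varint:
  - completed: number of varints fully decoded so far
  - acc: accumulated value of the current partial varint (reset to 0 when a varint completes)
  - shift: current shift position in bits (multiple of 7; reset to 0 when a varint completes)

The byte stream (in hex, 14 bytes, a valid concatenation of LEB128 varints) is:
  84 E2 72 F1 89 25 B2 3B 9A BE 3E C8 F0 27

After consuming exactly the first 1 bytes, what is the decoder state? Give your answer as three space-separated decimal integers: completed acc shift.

byte[0]=0x84 cont=1 payload=0x04: acc |= 4<<0 -> completed=0 acc=4 shift=7

Answer: 0 4 7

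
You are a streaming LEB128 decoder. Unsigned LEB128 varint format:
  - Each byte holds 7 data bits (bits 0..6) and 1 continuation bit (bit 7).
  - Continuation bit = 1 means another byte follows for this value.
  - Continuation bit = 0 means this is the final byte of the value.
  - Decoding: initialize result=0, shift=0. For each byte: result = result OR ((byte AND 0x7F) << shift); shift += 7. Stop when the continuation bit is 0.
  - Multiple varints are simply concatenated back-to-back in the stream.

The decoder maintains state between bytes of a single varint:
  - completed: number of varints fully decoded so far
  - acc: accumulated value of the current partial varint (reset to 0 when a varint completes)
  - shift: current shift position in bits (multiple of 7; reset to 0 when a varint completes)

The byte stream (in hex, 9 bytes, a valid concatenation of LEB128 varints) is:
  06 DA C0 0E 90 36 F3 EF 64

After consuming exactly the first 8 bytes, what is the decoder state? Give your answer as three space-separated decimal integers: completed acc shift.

byte[0]=0x06 cont=0 payload=0x06: varint #1 complete (value=6); reset -> completed=1 acc=0 shift=0
byte[1]=0xDA cont=1 payload=0x5A: acc |= 90<<0 -> completed=1 acc=90 shift=7
byte[2]=0xC0 cont=1 payload=0x40: acc |= 64<<7 -> completed=1 acc=8282 shift=14
byte[3]=0x0E cont=0 payload=0x0E: varint #2 complete (value=237658); reset -> completed=2 acc=0 shift=0
byte[4]=0x90 cont=1 payload=0x10: acc |= 16<<0 -> completed=2 acc=16 shift=7
byte[5]=0x36 cont=0 payload=0x36: varint #3 complete (value=6928); reset -> completed=3 acc=0 shift=0
byte[6]=0xF3 cont=1 payload=0x73: acc |= 115<<0 -> completed=3 acc=115 shift=7
byte[7]=0xEF cont=1 payload=0x6F: acc |= 111<<7 -> completed=3 acc=14323 shift=14

Answer: 3 14323 14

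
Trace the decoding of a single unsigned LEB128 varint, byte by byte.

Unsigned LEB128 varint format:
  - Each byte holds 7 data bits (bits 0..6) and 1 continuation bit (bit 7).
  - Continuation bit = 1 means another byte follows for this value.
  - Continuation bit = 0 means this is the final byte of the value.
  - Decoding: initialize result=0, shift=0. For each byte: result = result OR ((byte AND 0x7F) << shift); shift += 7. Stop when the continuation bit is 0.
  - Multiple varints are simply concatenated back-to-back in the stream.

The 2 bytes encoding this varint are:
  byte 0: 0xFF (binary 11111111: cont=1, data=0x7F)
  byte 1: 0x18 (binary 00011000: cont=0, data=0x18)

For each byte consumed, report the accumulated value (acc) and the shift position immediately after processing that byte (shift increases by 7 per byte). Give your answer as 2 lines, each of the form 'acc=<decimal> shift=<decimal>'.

byte 0=0xFF: payload=0x7F=127, contrib = 127<<0 = 127; acc -> 127, shift -> 7
byte 1=0x18: payload=0x18=24, contrib = 24<<7 = 3072; acc -> 3199, shift -> 14

Answer: acc=127 shift=7
acc=3199 shift=14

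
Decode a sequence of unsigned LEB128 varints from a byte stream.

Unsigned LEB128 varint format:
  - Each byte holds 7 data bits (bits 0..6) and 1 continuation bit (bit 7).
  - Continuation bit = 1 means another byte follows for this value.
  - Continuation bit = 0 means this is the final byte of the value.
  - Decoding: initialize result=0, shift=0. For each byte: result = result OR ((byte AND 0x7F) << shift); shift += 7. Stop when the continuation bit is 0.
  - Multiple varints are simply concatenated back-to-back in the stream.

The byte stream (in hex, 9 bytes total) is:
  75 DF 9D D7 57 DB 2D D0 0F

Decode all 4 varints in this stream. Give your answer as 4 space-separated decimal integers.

Answer: 117 183881439 5851 2000

Derivation:
  byte[0]=0x75 cont=0 payload=0x75=117: acc |= 117<<0 -> acc=117 shift=7 [end]
Varint 1: bytes[0:1] = 75 -> value 117 (1 byte(s))
  byte[1]=0xDF cont=1 payload=0x5F=95: acc |= 95<<0 -> acc=95 shift=7
  byte[2]=0x9D cont=1 payload=0x1D=29: acc |= 29<<7 -> acc=3807 shift=14
  byte[3]=0xD7 cont=1 payload=0x57=87: acc |= 87<<14 -> acc=1429215 shift=21
  byte[4]=0x57 cont=0 payload=0x57=87: acc |= 87<<21 -> acc=183881439 shift=28 [end]
Varint 2: bytes[1:5] = DF 9D D7 57 -> value 183881439 (4 byte(s))
  byte[5]=0xDB cont=1 payload=0x5B=91: acc |= 91<<0 -> acc=91 shift=7
  byte[6]=0x2D cont=0 payload=0x2D=45: acc |= 45<<7 -> acc=5851 shift=14 [end]
Varint 3: bytes[5:7] = DB 2D -> value 5851 (2 byte(s))
  byte[7]=0xD0 cont=1 payload=0x50=80: acc |= 80<<0 -> acc=80 shift=7
  byte[8]=0x0F cont=0 payload=0x0F=15: acc |= 15<<7 -> acc=2000 shift=14 [end]
Varint 4: bytes[7:9] = D0 0F -> value 2000 (2 byte(s))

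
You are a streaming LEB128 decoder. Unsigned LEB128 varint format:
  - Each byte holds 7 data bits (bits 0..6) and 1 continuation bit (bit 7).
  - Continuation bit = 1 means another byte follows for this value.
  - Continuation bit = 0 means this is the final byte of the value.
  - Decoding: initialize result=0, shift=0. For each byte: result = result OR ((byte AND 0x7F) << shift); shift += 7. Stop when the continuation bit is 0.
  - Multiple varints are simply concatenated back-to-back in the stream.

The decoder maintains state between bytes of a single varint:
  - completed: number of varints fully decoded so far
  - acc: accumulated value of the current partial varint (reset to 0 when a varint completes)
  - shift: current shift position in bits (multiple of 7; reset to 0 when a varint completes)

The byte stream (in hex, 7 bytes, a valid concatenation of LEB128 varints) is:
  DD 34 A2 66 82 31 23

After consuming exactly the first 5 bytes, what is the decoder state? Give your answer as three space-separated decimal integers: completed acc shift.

byte[0]=0xDD cont=1 payload=0x5D: acc |= 93<<0 -> completed=0 acc=93 shift=7
byte[1]=0x34 cont=0 payload=0x34: varint #1 complete (value=6749); reset -> completed=1 acc=0 shift=0
byte[2]=0xA2 cont=1 payload=0x22: acc |= 34<<0 -> completed=1 acc=34 shift=7
byte[3]=0x66 cont=0 payload=0x66: varint #2 complete (value=13090); reset -> completed=2 acc=0 shift=0
byte[4]=0x82 cont=1 payload=0x02: acc |= 2<<0 -> completed=2 acc=2 shift=7

Answer: 2 2 7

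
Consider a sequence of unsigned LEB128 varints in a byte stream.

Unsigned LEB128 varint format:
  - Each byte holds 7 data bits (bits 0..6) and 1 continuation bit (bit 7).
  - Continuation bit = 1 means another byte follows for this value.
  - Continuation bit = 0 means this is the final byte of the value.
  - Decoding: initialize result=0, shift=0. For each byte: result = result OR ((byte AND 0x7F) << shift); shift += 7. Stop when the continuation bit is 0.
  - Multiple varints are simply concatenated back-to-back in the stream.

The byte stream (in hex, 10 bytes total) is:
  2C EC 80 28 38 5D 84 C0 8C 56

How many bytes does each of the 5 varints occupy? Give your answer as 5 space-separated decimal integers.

  byte[0]=0x2C cont=0 payload=0x2C=44: acc |= 44<<0 -> acc=44 shift=7 [end]
Varint 1: bytes[0:1] = 2C -> value 44 (1 byte(s))
  byte[1]=0xEC cont=1 payload=0x6C=108: acc |= 108<<0 -> acc=108 shift=7
  byte[2]=0x80 cont=1 payload=0x00=0: acc |= 0<<7 -> acc=108 shift=14
  byte[3]=0x28 cont=0 payload=0x28=40: acc |= 40<<14 -> acc=655468 shift=21 [end]
Varint 2: bytes[1:4] = EC 80 28 -> value 655468 (3 byte(s))
  byte[4]=0x38 cont=0 payload=0x38=56: acc |= 56<<0 -> acc=56 shift=7 [end]
Varint 3: bytes[4:5] = 38 -> value 56 (1 byte(s))
  byte[5]=0x5D cont=0 payload=0x5D=93: acc |= 93<<0 -> acc=93 shift=7 [end]
Varint 4: bytes[5:6] = 5D -> value 93 (1 byte(s))
  byte[6]=0x84 cont=1 payload=0x04=4: acc |= 4<<0 -> acc=4 shift=7
  byte[7]=0xC0 cont=1 payload=0x40=64: acc |= 64<<7 -> acc=8196 shift=14
  byte[8]=0x8C cont=1 payload=0x0C=12: acc |= 12<<14 -> acc=204804 shift=21
  byte[9]=0x56 cont=0 payload=0x56=86: acc |= 86<<21 -> acc=180559876 shift=28 [end]
Varint 5: bytes[6:10] = 84 C0 8C 56 -> value 180559876 (4 byte(s))

Answer: 1 3 1 1 4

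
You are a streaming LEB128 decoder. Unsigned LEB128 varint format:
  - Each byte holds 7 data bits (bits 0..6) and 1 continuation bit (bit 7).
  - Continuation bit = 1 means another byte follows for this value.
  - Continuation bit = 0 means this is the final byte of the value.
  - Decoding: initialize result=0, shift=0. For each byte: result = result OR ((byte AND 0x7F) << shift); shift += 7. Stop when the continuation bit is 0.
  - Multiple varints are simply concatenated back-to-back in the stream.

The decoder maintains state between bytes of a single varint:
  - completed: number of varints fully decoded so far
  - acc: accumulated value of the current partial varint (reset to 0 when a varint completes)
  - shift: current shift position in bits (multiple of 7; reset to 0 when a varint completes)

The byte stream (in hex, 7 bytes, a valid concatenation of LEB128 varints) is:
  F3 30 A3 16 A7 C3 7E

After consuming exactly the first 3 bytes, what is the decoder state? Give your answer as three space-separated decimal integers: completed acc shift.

byte[0]=0xF3 cont=1 payload=0x73: acc |= 115<<0 -> completed=0 acc=115 shift=7
byte[1]=0x30 cont=0 payload=0x30: varint #1 complete (value=6259); reset -> completed=1 acc=0 shift=0
byte[2]=0xA3 cont=1 payload=0x23: acc |= 35<<0 -> completed=1 acc=35 shift=7

Answer: 1 35 7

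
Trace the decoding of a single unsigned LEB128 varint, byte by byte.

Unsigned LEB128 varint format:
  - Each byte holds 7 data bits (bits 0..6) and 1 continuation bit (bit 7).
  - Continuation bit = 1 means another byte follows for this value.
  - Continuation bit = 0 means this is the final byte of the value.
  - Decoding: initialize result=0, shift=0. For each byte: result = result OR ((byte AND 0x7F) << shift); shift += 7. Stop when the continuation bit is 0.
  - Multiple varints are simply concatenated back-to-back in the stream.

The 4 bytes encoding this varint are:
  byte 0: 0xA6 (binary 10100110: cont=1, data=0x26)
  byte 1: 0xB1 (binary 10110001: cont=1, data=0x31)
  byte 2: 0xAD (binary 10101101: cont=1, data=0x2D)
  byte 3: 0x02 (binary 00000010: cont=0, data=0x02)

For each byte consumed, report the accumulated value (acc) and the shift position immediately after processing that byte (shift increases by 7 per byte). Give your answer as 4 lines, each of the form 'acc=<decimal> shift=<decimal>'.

byte 0=0xA6: payload=0x26=38, contrib = 38<<0 = 38; acc -> 38, shift -> 7
byte 1=0xB1: payload=0x31=49, contrib = 49<<7 = 6272; acc -> 6310, shift -> 14
byte 2=0xAD: payload=0x2D=45, contrib = 45<<14 = 737280; acc -> 743590, shift -> 21
byte 3=0x02: payload=0x02=2, contrib = 2<<21 = 4194304; acc -> 4937894, shift -> 28

Answer: acc=38 shift=7
acc=6310 shift=14
acc=743590 shift=21
acc=4937894 shift=28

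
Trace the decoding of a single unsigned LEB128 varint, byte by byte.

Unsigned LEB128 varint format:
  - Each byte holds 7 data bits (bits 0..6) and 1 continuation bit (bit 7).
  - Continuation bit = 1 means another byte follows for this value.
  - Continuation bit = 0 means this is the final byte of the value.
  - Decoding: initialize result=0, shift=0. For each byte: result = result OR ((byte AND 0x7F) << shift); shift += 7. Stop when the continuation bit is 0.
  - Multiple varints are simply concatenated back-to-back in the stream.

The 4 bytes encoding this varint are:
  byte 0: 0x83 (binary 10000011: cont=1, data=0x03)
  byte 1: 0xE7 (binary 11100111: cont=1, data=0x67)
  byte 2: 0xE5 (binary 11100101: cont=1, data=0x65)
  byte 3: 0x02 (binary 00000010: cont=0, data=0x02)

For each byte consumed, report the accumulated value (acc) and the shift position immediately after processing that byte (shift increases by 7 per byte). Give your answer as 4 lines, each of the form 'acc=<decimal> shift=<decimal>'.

byte 0=0x83: payload=0x03=3, contrib = 3<<0 = 3; acc -> 3, shift -> 7
byte 1=0xE7: payload=0x67=103, contrib = 103<<7 = 13184; acc -> 13187, shift -> 14
byte 2=0xE5: payload=0x65=101, contrib = 101<<14 = 1654784; acc -> 1667971, shift -> 21
byte 3=0x02: payload=0x02=2, contrib = 2<<21 = 4194304; acc -> 5862275, shift -> 28

Answer: acc=3 shift=7
acc=13187 shift=14
acc=1667971 shift=21
acc=5862275 shift=28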